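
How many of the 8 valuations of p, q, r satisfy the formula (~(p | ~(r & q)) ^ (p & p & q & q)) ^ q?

p  q  r     (r & q)  ~(r & q)  (p | ~(r & q))  ~(p | ~(r & q))  (p & p & q & q)  φ
F  F  F        F        T            T                F                F         F
F  F  T        F        T            T                F                F         F
F  T  F        F        T            T                F                F         T
F  T  T        T        F            F                T                F         F
T  F  F        F        T            T                F                F         F
T  F  T        F        T            T                F                F         F
T  T  F        F        T            T                F                T         F
T  T  T        T        F            T                F                T         F
The formula is true on 1 of the 8 rows.

1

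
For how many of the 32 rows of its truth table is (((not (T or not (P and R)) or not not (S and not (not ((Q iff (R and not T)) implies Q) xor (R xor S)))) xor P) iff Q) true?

16

P  Q  R  S  T  |  φ
T  T  T  T  T  |  F
T  T  T  T  F  |  F
T  T  T  F  T  |  T
T  T  T  F  F  |  F
T  T  F  T  T  |  T
T  T  F  T  F  |  T
T  T  F  F  T  |  T
T  T  F  F  F  |  T
T  F  T  T  T  |  F
T  F  T  T  F  |  T
T  F  T  F  T  |  F
T  F  T  F  F  |  T
T  F  F  T  T  |  T
T  F  F  T  F  |  T
T  F  F  F  T  |  F
T  F  F  F  F  |  F
F  T  T  T  T  |  T
F  T  T  T  F  |  T
F  T  T  F  T  |  F
F  T  T  F  F  |  F
F  T  F  T  T  |  F
F  T  F  T  F  |  F
F  T  F  F  T  |  F
F  T  F  F  F  |  F
F  F  T  T  T  |  T
F  F  T  T  F  |  F
F  F  T  F  T  |  T
F  F  T  F  F  |  T
F  F  F  T  T  |  F
F  F  F  T  F  |  F
F  F  F  F  T  |  T
F  F  F  F  F  |  T
The formula is true on 16 of the 32 rows.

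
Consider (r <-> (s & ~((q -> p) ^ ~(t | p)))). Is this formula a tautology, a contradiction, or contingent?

contingent

p | q | r | s | t | φ
- | - | - | - | - | -
T | T | T | T | T | F
T | T | T | T | F | F
T | T | T | F | T | F
T | T | T | F | F | F
T | T | F | T | T | T
T | T | F | T | F | T
T | T | F | F | T | T
T | T | F | F | F | T
T | F | T | T | T | F
T | F | T | T | F | F
T | F | T | F | T | F
T | F | T | F | F | F
T | F | F | T | T | T
T | F | F | T | F | T
T | F | F | F | T | T
T | F | F | F | F | T
F | T | T | T | T | T
F | T | T | T | F | F
F | T | T | F | T | F
F | T | T | F | F | F
F | T | F | T | T | F
F | T | F | T | F | T
F | T | F | F | T | T
F | T | F | F | F | T
F | F | T | T | T | F
F | F | T | T | F | T
F | F | T | F | T | F
F | F | T | F | F | F
F | F | F | T | T | T
F | F | F | T | F | F
F | F | F | F | T | T
F | F | F | F | F | T
16 of 32 rows are T, so the formula is contingent.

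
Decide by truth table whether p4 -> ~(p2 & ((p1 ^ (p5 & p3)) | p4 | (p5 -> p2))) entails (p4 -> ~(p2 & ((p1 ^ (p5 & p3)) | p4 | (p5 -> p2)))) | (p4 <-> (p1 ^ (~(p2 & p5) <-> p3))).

p1  p2  p3  p4  p5  |  φ  ψ
1   1   1   1   1   |  0  1
1   1   1   1   0   |  0  0
1   1   1   0   1   |  1  1
1   1   1   0   0   |  1  1
1   1   0   1   1   |  0  0
1   1   0   1   0   |  0  1
1   1   0   0   1   |  1  1
1   1   0   0   0   |  1  1
1   0   1   1   1   |  1  1
1   0   1   1   0   |  1  1
1   0   1   0   1   |  1  1
1   0   1   0   0   |  1  1
1   0   0   1   1   |  1  1
1   0   0   1   0   |  1  1
1   0   0   0   1   |  1  1
1   0   0   0   0   |  1  1
0   1   1   1   1   |  0  0
0   1   1   1   0   |  0  1
0   1   1   0   1   |  1  1
0   1   1   0   0   |  1  1
0   1   0   1   1   |  0  1
0   1   0   1   0   |  0  0
0   1   0   0   1   |  1  1
0   1   0   0   0   |  1  1
0   0   1   1   1   |  1  1
0   0   1   1   0   |  1  1
0   0   1   0   1   |  1  1
0   0   1   0   0   |  1  1
0   0   0   1   1   |  1  1
0   0   0   1   0   |  1  1
0   0   0   0   1   |  1  1
0   0   0   0   0   |  1  1
In every row where φ is true, ψ is also true, so φ ⊨ ψ.

yes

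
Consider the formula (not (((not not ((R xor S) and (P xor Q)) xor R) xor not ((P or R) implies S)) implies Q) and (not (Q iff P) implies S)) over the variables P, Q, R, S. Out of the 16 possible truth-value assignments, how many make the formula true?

3

P  Q  R  S  |  (R xor S)  (P xor Q)  ((R xor S) and (P xor Q))  (P or R)  ((P or R) implies S)  not ((P or R) implies S)  (Q iff P)  not (Q iff P)  (not (Q iff P) implies S)  φ
T  T  T  T  |      F          F                  F                 T               T                       F                  T            F                    T              F
T  T  T  F  |      T          F                  F                 T               F                       T                  T            F                    T              F
T  T  F  T  |      T          F                  F                 T               T                       F                  T            F                    T              F
T  T  F  F  |      F          F                  F                 T               F                       T                  T            F                    T              F
T  F  T  T  |      F          T                  F                 T               T                       F                  F            T                    T              T
T  F  T  F  |      T          T                  T                 T               F                       T                  F            T                    F              F
T  F  F  T  |      T          T                  T                 T               T                       F                  F            T                    T              T
T  F  F  F  |      F          T                  F                 T               F                       T                  F            T                    F              F
F  T  T  T  |      F          T                  F                 T               T                       F                  F            T                    T              F
F  T  T  F  |      T          T                  T                 T               F                       T                  F            T                    F              F
F  T  F  T  |      T          T                  T                 F               T                       F                  F            T                    T              F
F  T  F  F  |      F          T                  F                 F               T                       F                  F            T                    F              F
F  F  T  T  |      F          F                  F                 T               T                       F                  T            F                    T              T
F  F  T  F  |      T          F                  F                 T               F                       T                  T            F                    T              F
F  F  F  T  |      T          F                  F                 F               T                       F                  T            F                    T              F
F  F  F  F  |      F          F                  F                 F               T                       F                  T            F                    T              F
The formula is true on 3 of the 16 rows.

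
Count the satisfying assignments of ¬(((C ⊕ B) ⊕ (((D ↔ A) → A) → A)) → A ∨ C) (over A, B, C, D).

2

A | B | C | D | φ
- | - | - | - | -
T | T | T | T | F
T | T | T | F | F
T | T | F | T | F
T | T | F | F | F
T | F | T | T | F
T | F | T | F | F
T | F | F | T | F
T | F | F | F | F
F | T | T | T | F
F | T | T | F | F
F | T | F | T | T
F | T | F | F | F
F | F | T | T | F
F | F | T | F | F
F | F | F | T | F
F | F | F | F | T
The formula is true on 2 of the 16 rows.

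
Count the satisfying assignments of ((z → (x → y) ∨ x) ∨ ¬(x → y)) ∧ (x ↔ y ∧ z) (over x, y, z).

4

x | y | z || φ
T | T | T || T
T | T | F || F
T | F | T || F
T | F | F || F
F | T | T || F
F | T | F || T
F | F | T || T
F | F | F || T
The formula is true on 4 of the 8 rows.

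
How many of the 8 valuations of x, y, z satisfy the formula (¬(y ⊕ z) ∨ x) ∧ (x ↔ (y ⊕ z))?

x | y | z || (y ⊕ z) | ¬(y ⊕ z) | (¬(y ⊕ z) ∨ x) | (x ↔ (y ⊕ z)) | ((¬(y ⊕ z) ∨ x) ∧ (x ↔ (y ⊕ z)))
T | T | T ||    F    |    T     |       T        |       F       |                F                
T | T | F ||    T    |    F     |       T        |       T       |                T                
T | F | T ||    T    |    F     |       T        |       T       |                T                
T | F | F ||    F    |    T     |       T        |       F       |                F                
F | T | T ||    F    |    T     |       T        |       T       |                T                
F | T | F ||    T    |    F     |       F        |       F       |                F                
F | F | T ||    T    |    F     |       F        |       F       |                F                
F | F | F ||    F    |    T     |       T        |       T       |                T                
The formula is true on 4 of the 8 rows.

4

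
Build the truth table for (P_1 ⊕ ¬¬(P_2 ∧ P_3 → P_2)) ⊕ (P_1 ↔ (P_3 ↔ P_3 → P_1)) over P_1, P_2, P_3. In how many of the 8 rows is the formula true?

P_1  P_2  P_3  |  (P_2 ∧ P_3)  ((P_2 ∧ P_3) → P_2)  ¬((P_2 ∧ P_3) → P_2)  ¬¬((P_2 ∧ P_3) → P_2)  (P_3 → P_1)  (P_3 ↔ (P_3 → P_1))  (P_1 ↔ (P_3 ↔ (P_3 → P_1)))  φ
 F    F    F   |       F                T                    F                      T                 T                F                        T               F
 F    F    T   |       F                T                    F                      T                 F                F                        T               F
 F    T    F   |       F                T                    F                      T                 T                F                        T               F
 F    T    T   |       T                T                    F                      T                 F                F                        T               F
 T    F    F   |       F                T                    F                      T                 T                F                        F               F
 T    F    T   |       F                T                    F                      T                 T                T                        T               T
 T    T    F   |       F                T                    F                      T                 T                F                        F               F
 T    T    T   |       T                T                    F                      T                 T                T                        T               T
The formula is true on 2 of the 8 rows.

2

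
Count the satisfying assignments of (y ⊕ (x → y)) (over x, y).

x  y  |  (x → y)  (y ⊕ (x → y))
T  T  |     T           F      
T  F  |     F           F      
F  T  |     T           F      
F  F  |     T           T      
The formula is true on 1 of the 4 rows.

1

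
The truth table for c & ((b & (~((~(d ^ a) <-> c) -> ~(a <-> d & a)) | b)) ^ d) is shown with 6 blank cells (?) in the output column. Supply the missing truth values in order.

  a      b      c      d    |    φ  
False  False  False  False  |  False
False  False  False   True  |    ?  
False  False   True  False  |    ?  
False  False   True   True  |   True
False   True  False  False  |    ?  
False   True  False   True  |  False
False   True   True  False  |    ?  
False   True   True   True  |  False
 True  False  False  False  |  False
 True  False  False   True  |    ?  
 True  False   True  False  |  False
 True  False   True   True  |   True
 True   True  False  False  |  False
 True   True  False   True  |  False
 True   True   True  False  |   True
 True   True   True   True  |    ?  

Row a=False, b=False, c=False, d=True: ((b & (~((~(d ^ a) <-> c) -> ~(a <-> d & a)) | b)) ^ d) = True, so the formula = False.
Row a=False, b=False, c=True, d=False: ((b & (~((~(d ^ a) <-> c) -> ~(a <-> d & a)) | b)) ^ d) = False, so the formula = False.
Row a=False, b=True, c=False, d=False: ((b & (~((~(d ^ a) <-> c) -> ~(a <-> d & a)) | b)) ^ d) = True, so the formula = False.
Row a=False, b=True, c=True, d=False: ((b & (~((~(d ^ a) <-> c) -> ~(a <-> d & a)) | b)) ^ d) = True, so the formula = True.
Row a=True, b=False, c=False, d=True: ((b & (~((~(d ^ a) <-> c) -> ~(a <-> d & a)) | b)) ^ d) = True, so the formula = False.
Row a=True, b=True, c=True, d=True: ((b & (~((~(d ^ a) <-> c) -> ~(a <-> d & a)) | b)) ^ d) = False, so the formula = False.

False, False, False, True, False, False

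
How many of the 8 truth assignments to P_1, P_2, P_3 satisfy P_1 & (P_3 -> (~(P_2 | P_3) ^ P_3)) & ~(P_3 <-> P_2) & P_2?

 P_1    P_2    P_3      (P_2 | P_3)  ~(P_2 | P_3)  (~(P_2 | P_3) ^ P_3)  (P_3 <-> P_2)  ~(P_3 <-> P_2)  (~(P_3 <-> P_2) & P_2)    φ  
 True   True   True         True        False              True               True          False               False           False
 True   True  False         True        False             False              False           True                True            True
 True  False   True         True        False              True              False           True               False           False
 True  False  False        False         True              True               True          False               False           False
False   True   True         True        False              True               True          False               False           False
False   True  False         True        False             False              False           True                True           False
False  False   True         True        False              True              False           True               False           False
False  False  False        False         True              True               True          False               False           False
The formula is true on 1 of the 8 rows.

1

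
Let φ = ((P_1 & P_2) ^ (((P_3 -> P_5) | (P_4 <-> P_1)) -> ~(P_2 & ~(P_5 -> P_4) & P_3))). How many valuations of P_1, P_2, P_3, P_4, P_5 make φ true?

P_1  P_2  P_3  P_4  P_5  |  φ
 0    0    0    0    0   |  1
 0    0    0    0    1   |  1
 0    0    0    1    0   |  1
 0    0    0    1    1   |  1
 0    0    1    0    0   |  1
 0    0    1    0    1   |  1
 0    0    1    1    0   |  1
 0    0    1    1    1   |  1
 0    1    0    0    0   |  1
 0    1    0    0    1   |  1
 0    1    0    1    0   |  1
 0    1    0    1    1   |  1
 0    1    1    0    0   |  1
 0    1    1    0    1   |  0
 0    1    1    1    0   |  1
 0    1    1    1    1   |  1
 1    0    0    0    0   |  1
 1    0    0    0    1   |  1
 1    0    0    1    0   |  1
 1    0    0    1    1   |  1
 1    0    1    0    0   |  1
 1    0    1    0    1   |  1
 1    0    1    1    0   |  1
 1    0    1    1    1   |  1
 1    1    0    0    0   |  0
 1    1    0    0    1   |  0
 1    1    0    1    0   |  0
 1    1    0    1    1   |  0
 1    1    1    0    0   |  0
 1    1    1    0    1   |  1
 1    1    1    1    0   |  0
 1    1    1    1    1   |  0
The formula is true on 24 of the 32 rows.

24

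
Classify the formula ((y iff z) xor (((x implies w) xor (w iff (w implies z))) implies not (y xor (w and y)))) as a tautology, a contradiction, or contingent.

x  y  z  w  |  φ
T  T  T  T  |  F
T  T  T  F  |  F
T  T  F  T  |  T
T  T  F  F  |  T
T  F  T  T  |  T
T  F  T  F  |  T
T  F  F  T  |  F
T  F  F  F  |  F
F  T  T  T  |  F
F  T  T  F  |  T
F  T  F  T  |  T
F  T  F  F  |  F
F  F  T  T  |  T
F  F  T  F  |  T
F  F  F  T  |  F
F  F  F  F  |  F
8 of 16 rows are T, so the formula is contingent.

contingent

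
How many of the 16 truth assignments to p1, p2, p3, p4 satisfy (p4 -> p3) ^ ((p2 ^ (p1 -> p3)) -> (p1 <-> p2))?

p1 | p2 | p3 | p4 || (p4 -> p3) | (p1 -> p3) | (p2 ^ (p1 -> p3)) | (p1 <-> p2) | φ
1  | 1  | 1  | 1  ||     1      |     1      |         0         |      1      | 0
1  | 1  | 1  | 0  ||     1      |     1      |         0         |      1      | 0
1  | 1  | 0  | 1  ||     0      |     0      |         1         |      1      | 1
1  | 1  | 0  | 0  ||     1      |     0      |         1         |      1      | 0
1  | 0  | 1  | 1  ||     1      |     1      |         1         |      0      | 1
1  | 0  | 1  | 0  ||     1      |     1      |         1         |      0      | 1
1  | 0  | 0  | 1  ||     0      |     0      |         0         |      0      | 1
1  | 0  | 0  | 0  ||     1      |     0      |         0         |      0      | 0
0  | 1  | 1  | 1  ||     1      |     1      |         0         |      0      | 0
0  | 1  | 1  | 0  ||     1      |     1      |         0         |      0      | 0
0  | 1  | 0  | 1  ||     0      |     1      |         0         |      0      | 1
0  | 1  | 0  | 0  ||     1      |     1      |         0         |      0      | 0
0  | 0  | 1  | 1  ||     1      |     1      |         1         |      1      | 0
0  | 0  | 1  | 0  ||     1      |     1      |         1         |      1      | 0
0  | 0  | 0  | 1  ||     0      |     1      |         1         |      1      | 1
0  | 0  | 0  | 0  ||     1      |     1      |         1         |      1      | 0
The formula is true on 6 of the 16 rows.

6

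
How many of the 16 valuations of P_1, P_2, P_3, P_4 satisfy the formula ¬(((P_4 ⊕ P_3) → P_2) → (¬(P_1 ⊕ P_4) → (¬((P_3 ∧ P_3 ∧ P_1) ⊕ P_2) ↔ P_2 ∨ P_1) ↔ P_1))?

5

P_1 | P_2 | P_3 | P_4 | φ
--- | --- | --- | --- | -
 F  |  F  |  F  |  F  | F
 F  |  F  |  F  |  T  | F
 F  |  F  |  T  |  F  | F
 F  |  F  |  T  |  T  | T
 F  |  T  |  F  |  F  | F
 F  |  T  |  F  |  T  | T
 F  |  T  |  T  |  F  | F
 F  |  T  |  T  |  T  | T
 T  |  F  |  F  |  F  | F
 T  |  F  |  F  |  T  | F
 T  |  F  |  T  |  F  | F
 T  |  F  |  T  |  T  | T
 T  |  T  |  F  |  F  | F
 T  |  T  |  F  |  T  | T
 T  |  T  |  T  |  F  | F
 T  |  T  |  T  |  T  | F
The formula is true on 5 of the 16 rows.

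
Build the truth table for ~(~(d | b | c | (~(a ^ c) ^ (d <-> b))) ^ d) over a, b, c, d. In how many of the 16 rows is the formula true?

7

  a   |   b   |   c   |   d   |   φ  
----- | ----- | ----- | ----- | -----
False | False | False | False | False
False | False | False |  True | False
False | False |  True | False |  True
False | False |  True |  True | False
False |  True | False | False |  True
False |  True | False |  True | False
False |  True |  True | False |  True
False |  True |  True |  True | False
 True | False | False | False |  True
 True | False | False |  True | False
 True | False |  True | False |  True
 True | False |  True |  True | False
 True |  True | False | False |  True
 True |  True | False |  True | False
 True |  True |  True | False |  True
 True |  True |  True |  True | False
The formula is true on 7 of the 16 rows.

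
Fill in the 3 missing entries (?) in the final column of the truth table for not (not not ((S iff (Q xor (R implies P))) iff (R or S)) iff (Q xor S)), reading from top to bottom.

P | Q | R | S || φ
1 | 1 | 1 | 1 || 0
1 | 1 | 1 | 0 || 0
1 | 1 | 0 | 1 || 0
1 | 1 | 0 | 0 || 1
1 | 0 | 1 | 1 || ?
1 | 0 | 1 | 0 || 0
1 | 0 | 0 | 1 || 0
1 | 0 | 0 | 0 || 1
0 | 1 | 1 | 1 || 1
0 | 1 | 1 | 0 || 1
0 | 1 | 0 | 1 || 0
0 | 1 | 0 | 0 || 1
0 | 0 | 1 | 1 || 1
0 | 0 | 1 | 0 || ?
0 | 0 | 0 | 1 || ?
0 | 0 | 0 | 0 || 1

Row P=1, Q=0, R=1, S=1: not not ((S iff (Q xor (R implies P))) iff (R or S)) = 1, (Q xor S) = 1, (not not ((S iff (Q xor (R implies P))) iff (R or S)) iff (Q xor S)) = 1, so the formula = 0.
Row P=0, Q=0, R=1, S=0: not not ((S iff (Q xor (R implies P))) iff (R or S)) = 1, (Q xor S) = 0, (not not ((S iff (Q xor (R implies P))) iff (R or S)) iff (Q xor S)) = 0, so the formula = 1.
Row P=0, Q=0, R=0, S=1: not not ((S iff (Q xor (R implies P))) iff (R or S)) = 1, (Q xor S) = 1, (not not ((S iff (Q xor (R implies P))) iff (R or S)) iff (Q xor S)) = 1, so the formula = 0.

0, 1, 0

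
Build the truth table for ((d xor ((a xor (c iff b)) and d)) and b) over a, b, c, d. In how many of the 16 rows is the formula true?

a | b | c | d || φ
T | T | T | T || T
T | T | T | F || F
T | T | F | T || F
T | T | F | F || F
T | F | T | T || F
T | F | T | F || F
T | F | F | T || F
T | F | F | F || F
F | T | T | T || F
F | T | T | F || F
F | T | F | T || T
F | T | F | F || F
F | F | T | T || F
F | F | T | F || F
F | F | F | T || F
F | F | F | F || F
The formula is true on 2 of the 16 rows.

2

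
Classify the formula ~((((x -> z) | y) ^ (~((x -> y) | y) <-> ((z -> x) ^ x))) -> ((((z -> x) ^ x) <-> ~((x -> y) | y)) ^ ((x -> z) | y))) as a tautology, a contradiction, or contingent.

contradiction

  x   |   y   |   z   ||   φ  
 True |  True |  True || False
 True |  True | False || False
 True | False |  True || False
 True | False | False || False
False |  True |  True || False
False |  True | False || False
False | False |  True || False
False | False | False || False
Every row is False, so the formula is a contradiction.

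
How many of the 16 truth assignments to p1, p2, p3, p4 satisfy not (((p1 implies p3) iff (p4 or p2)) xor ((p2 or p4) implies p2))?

p1 | p2 | p3 | p4 | φ
-- | -- | -- | -- | -
F  | F  | F  | F  | F
F  | F  | F  | T  | F
F  | F  | T  | F  | F
F  | F  | T  | T  | F
F  | T  | F  | F  | T
F  | T  | F  | T  | T
F  | T  | T  | F  | T
F  | T  | T  | T  | T
T  | F  | F  | F  | T
T  | F  | F  | T  | T
T  | F  | T  | F  | F
T  | F  | T  | T  | F
T  | T  | F  | F  | F
T  | T  | F  | T  | F
T  | T  | T  | F  | T
T  | T  | T  | T  | T
The formula is true on 8 of the 16 rows.

8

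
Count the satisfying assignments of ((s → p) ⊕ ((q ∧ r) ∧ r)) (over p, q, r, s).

p | q | r | s || (s → p) | (q ∧ r) | ((q ∧ r) ∧ r) | ((s → p) ⊕ ((q ∧ r) ∧ r))
1 | 1 | 1 | 1 ||    1    |    1    |       1       |             0            
1 | 1 | 1 | 0 ||    1    |    1    |       1       |             0            
1 | 1 | 0 | 1 ||    1    |    0    |       0       |             1            
1 | 1 | 0 | 0 ||    1    |    0    |       0       |             1            
1 | 0 | 1 | 1 ||    1    |    0    |       0       |             1            
1 | 0 | 1 | 0 ||    1    |    0    |       0       |             1            
1 | 0 | 0 | 1 ||    1    |    0    |       0       |             1            
1 | 0 | 0 | 0 ||    1    |    0    |       0       |             1            
0 | 1 | 1 | 1 ||    0    |    1    |       1       |             1            
0 | 1 | 1 | 0 ||    1    |    1    |       1       |             0            
0 | 1 | 0 | 1 ||    0    |    0    |       0       |             0            
0 | 1 | 0 | 0 ||    1    |    0    |       0       |             1            
0 | 0 | 1 | 1 ||    0    |    0    |       0       |             0            
0 | 0 | 1 | 0 ||    1    |    0    |       0       |             1            
0 | 0 | 0 | 1 ||    0    |    0    |       0       |             0            
0 | 0 | 0 | 0 ||    1    |    0    |       0       |             1            
The formula is true on 10 of the 16 rows.

10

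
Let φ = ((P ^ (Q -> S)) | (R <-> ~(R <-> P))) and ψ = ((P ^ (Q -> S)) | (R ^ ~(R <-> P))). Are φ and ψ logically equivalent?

  P      Q      R      S    |    φ      ψ  
 True   True   True   True  |  False   True
 True   True   True  False  |   True   True
 True   True  False   True  |  False   True
 True   True  False  False  |   True   True
 True  False   True   True  |  False   True
 True  False   True  False  |  False   True
 True  False  False   True  |  False   True
 True  False  False  False  |  False   True
False   True   True   True  |   True   True
False   True   True  False  |   True  False
False   True  False   True  |   True   True
False   True  False  False  |   True  False
False  False   True   True  |   True   True
False  False   True  False  |   True   True
False  False  False   True  |   True   True
False  False  False  False  |   True   True
The columns differ at P=True, Q=True, R=True, S=True (φ=False, ψ=True), so they are not equivalent.

not equivalent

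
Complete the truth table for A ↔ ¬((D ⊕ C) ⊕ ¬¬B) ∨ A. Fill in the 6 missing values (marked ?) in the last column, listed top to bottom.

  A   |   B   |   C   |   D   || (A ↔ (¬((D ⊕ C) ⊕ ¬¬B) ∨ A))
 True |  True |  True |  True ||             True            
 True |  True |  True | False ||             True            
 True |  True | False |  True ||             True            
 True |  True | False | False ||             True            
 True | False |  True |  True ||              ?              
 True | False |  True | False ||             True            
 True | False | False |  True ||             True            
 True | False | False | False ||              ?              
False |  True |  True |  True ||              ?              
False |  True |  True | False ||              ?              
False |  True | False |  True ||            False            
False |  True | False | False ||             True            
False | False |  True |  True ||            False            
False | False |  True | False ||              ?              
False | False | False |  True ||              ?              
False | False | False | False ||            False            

Row A=True, B=False, C=True, D=True: (¬((D ⊕ C) ⊕ ¬¬B) ∨ A) = True, so (A ↔ (¬((D ⊕ C) ⊕ ¬¬B) ∨ A)) = True.
Row A=True, B=False, C=False, D=False: (¬((D ⊕ C) ⊕ ¬¬B) ∨ A) = True, so (A ↔ (¬((D ⊕ C) ⊕ ¬¬B) ∨ A)) = True.
Row A=False, B=True, C=True, D=True: (¬((D ⊕ C) ⊕ ¬¬B) ∨ A) = False, so (A ↔ (¬((D ⊕ C) ⊕ ¬¬B) ∨ A)) = True.
Row A=False, B=True, C=True, D=False: (¬((D ⊕ C) ⊕ ¬¬B) ∨ A) = True, so (A ↔ (¬((D ⊕ C) ⊕ ¬¬B) ∨ A)) = False.
Row A=False, B=False, C=True, D=False: (¬((D ⊕ C) ⊕ ¬¬B) ∨ A) = False, so (A ↔ (¬((D ⊕ C) ⊕ ¬¬B) ∨ A)) = True.
Row A=False, B=False, C=False, D=True: (¬((D ⊕ C) ⊕ ¬¬B) ∨ A) = False, so (A ↔ (¬((D ⊕ C) ⊕ ¬¬B) ∨ A)) = True.

True, True, True, False, True, True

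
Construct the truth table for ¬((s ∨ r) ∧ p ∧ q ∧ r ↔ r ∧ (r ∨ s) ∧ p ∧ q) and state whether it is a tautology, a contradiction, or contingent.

contradiction

p  q  r  s  |  (s ∨ r)  ((s ∨ r) ∧ p ∧ q)  (((s ∨ r) ∧ p ∧ q) ∧ r)  (r ∨ s)  ((r ∨ s) ∧ p ∧ q)  (r ∧ ((r ∨ s) ∧ p ∧ q))  φ
0  0  0  0  |     0             0                     0                0             0                     0             0
0  0  0  1  |     1             0                     0                1             0                     0             0
0  0  1  0  |     1             0                     0                1             0                     0             0
0  0  1  1  |     1             0                     0                1             0                     0             0
0  1  0  0  |     0             0                     0                0             0                     0             0
0  1  0  1  |     1             0                     0                1             0                     0             0
0  1  1  0  |     1             0                     0                1             0                     0             0
0  1  1  1  |     1             0                     0                1             0                     0             0
1  0  0  0  |     0             0                     0                0             0                     0             0
1  0  0  1  |     1             0                     0                1             0                     0             0
1  0  1  0  |     1             0                     0                1             0                     0             0
1  0  1  1  |     1             0                     0                1             0                     0             0
1  1  0  0  |     0             0                     0                0             0                     0             0
1  1  0  1  |     1             1                     0                1             1                     0             0
1  1  1  0  |     1             1                     1                1             1                     1             0
1  1  1  1  |     1             1                     1                1             1                     1             0
Every row is 0, so the formula is a contradiction.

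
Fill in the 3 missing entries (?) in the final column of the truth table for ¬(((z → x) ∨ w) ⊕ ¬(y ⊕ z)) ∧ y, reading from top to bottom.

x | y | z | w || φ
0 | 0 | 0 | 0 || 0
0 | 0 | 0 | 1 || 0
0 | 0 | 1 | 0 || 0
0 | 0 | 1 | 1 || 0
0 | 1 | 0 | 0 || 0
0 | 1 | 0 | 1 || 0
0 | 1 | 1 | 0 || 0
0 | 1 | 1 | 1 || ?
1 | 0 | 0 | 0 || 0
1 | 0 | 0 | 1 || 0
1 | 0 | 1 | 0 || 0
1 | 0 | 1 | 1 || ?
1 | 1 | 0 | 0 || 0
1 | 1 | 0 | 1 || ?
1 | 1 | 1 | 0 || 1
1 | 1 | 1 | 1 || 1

1, 0, 0

Row x=0, y=1, z=1, w=1: ¬(((z → x) ∨ w) ⊕ ¬(y ⊕ z)) = 1, so the formula = 1.
Row x=1, y=0, z=1, w=1: ¬(((z → x) ∨ w) ⊕ ¬(y ⊕ z)) = 0, so the formula = 0.
Row x=1, y=1, z=0, w=1: ¬(((z → x) ∨ w) ⊕ ¬(y ⊕ z)) = 0, so the formula = 0.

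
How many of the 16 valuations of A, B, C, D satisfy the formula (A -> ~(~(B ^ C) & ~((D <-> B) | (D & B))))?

A  B  C  D     (B ^ C)  ~(B ^ C)  (D <-> B)  (D & B)  ((D <-> B) | (D & B))  ~((D <-> B) | (D & B))  φ
F  F  F  F        F        T          T         F               T                      F             T
F  F  F  T        F        T          F         F               F                      T             T
F  F  T  F        T        F          T         F               T                      F             T
F  F  T  T        T        F          F         F               F                      T             T
F  T  F  F        T        F          F         F               F                      T             T
F  T  F  T        T        F          T         T               T                      F             T
F  T  T  F        F        T          F         F               F                      T             T
F  T  T  T        F        T          T         T               T                      F             T
T  F  F  F        F        T          T         F               T                      F             T
T  F  F  T        F        T          F         F               F                      T             F
T  F  T  F        T        F          T         F               T                      F             T
T  F  T  T        T        F          F         F               F                      T             T
T  T  F  F        T        F          F         F               F                      T             T
T  T  F  T        T        F          T         T               T                      F             T
T  T  T  F        F        T          F         F               F                      T             F
T  T  T  T        F        T          T         T               T                      F             T
The formula is true on 14 of the 16 rows.

14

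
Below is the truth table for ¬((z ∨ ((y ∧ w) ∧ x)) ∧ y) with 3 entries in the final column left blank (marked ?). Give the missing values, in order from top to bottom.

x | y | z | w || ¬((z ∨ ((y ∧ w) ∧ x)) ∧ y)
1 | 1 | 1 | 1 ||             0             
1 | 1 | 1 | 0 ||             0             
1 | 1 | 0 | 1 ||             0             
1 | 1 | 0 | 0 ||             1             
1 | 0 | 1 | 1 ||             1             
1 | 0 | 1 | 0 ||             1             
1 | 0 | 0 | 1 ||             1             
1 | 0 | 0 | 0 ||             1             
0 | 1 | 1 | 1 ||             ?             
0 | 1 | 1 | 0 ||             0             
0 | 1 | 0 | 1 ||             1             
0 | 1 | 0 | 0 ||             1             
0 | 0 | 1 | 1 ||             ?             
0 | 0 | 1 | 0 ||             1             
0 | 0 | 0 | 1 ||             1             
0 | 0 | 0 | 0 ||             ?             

0, 1, 1

Row x=0, y=1, z=1, w=1: (z ∨ ((y ∧ w) ∧ x)) = 1, ((z ∨ ((y ∧ w) ∧ x)) ∧ y) = 1, so ¬((z ∨ ((y ∧ w) ∧ x)) ∧ y) = 0.
Row x=0, y=0, z=1, w=1: (z ∨ ((y ∧ w) ∧ x)) = 1, ((z ∨ ((y ∧ w) ∧ x)) ∧ y) = 0, so ¬((z ∨ ((y ∧ w) ∧ x)) ∧ y) = 1.
Row x=0, y=0, z=0, w=0: (z ∨ ((y ∧ w) ∧ x)) = 0, ((z ∨ ((y ∧ w) ∧ x)) ∧ y) = 0, so ¬((z ∨ ((y ∧ w) ∧ x)) ∧ y) = 1.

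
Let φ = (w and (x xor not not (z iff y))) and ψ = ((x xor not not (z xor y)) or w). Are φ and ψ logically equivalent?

not equivalent

x  y  z  w  |  φ  ψ
0  0  0  0  |  0  0
0  0  0  1  |  1  1
0  0  1  0  |  0  1
0  0  1  1  |  0  1
0  1  0  0  |  0  1
0  1  0  1  |  0  1
0  1  1  0  |  0  0
0  1  1  1  |  1  1
1  0  0  0  |  0  1
1  0  0  1  |  0  1
1  0  1  0  |  0  0
1  0  1  1  |  1  1
1  1  0  0  |  0  0
1  1  0  1  |  1  1
1  1  1  0  |  0  1
1  1  1  1  |  0  1
The columns differ at x=0, y=0, z=1, w=0 (φ=0, ψ=1), so they are not equivalent.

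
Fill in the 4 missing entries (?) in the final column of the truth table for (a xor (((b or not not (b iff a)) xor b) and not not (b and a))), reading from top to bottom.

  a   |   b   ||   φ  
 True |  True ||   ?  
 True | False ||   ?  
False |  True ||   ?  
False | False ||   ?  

Row a=True, b=True: (((b or not not (b iff a)) xor b) and not not (b and a)) = False, so the formula = True.
Row a=True, b=False: (((b or not not (b iff a)) xor b) and not not (b and a)) = False, so the formula = True.
Row a=False, b=True: (((b or not not (b iff a)) xor b) and not not (b and a)) = False, so the formula = False.
Row a=False, b=False: (((b or not not (b iff a)) xor b) and not not (b and a)) = False, so the formula = False.

True, True, False, False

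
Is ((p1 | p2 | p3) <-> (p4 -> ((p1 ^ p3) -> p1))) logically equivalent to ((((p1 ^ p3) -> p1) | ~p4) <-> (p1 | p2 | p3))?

equivalent

p1  p2  p3  p4  |  φ  ψ
1   1   1   1   |  1  1
1   1   1   0   |  1  1
1   1   0   1   |  1  1
1   1   0   0   |  1  1
1   0   1   1   |  1  1
1   0   1   0   |  1  1
1   0   0   1   |  1  1
1   0   0   0   |  1  1
0   1   1   1   |  0  0
0   1   1   0   |  1  1
0   1   0   1   |  1  1
0   1   0   0   |  1  1
0   0   1   1   |  0  0
0   0   1   0   |  1  1
0   0   0   1   |  0  0
0   0   0   0   |  0  0
The columns for φ and ψ agree on every row, so they are logically equivalent.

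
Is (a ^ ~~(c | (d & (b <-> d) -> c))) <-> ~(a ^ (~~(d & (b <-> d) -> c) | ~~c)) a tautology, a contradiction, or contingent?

a  b  c  d     (b <-> d)  (d & (b <-> d))  ((d & (b <-> d)) -> c)  (c | ((d & (b <-> d)) -> c))  ~((d & (b <-> d)) -> c)  ~~((d & (b <-> d)) -> c)  ~c  ~~c  φ
T  T  T  T         T             T                   T                          T                           F                        T              F    T   F
T  T  T  F         F             F                   T                          T                           F                        T              F    T   F
T  T  F  T         T             T                   F                          F                           T                        F              T    F   F
T  T  F  F         F             F                   T                          T                           F                        T              T    F   F
T  F  T  T         F             F                   T                          T                           F                        T              F    T   F
T  F  T  F         T             F                   T                          T                           F                        T              F    T   F
T  F  F  T         F             F                   T                          T                           F                        T              T    F   F
T  F  F  F         T             F                   T                          T                           F                        T              T    F   F
F  T  T  T         T             T                   T                          T                           F                        T              F    T   F
F  T  T  F         F             F                   T                          T                           F                        T              F    T   F
F  T  F  T         T             T                   F                          F                           T                        F              T    F   F
F  T  F  F         F             F                   T                          T                           F                        T              T    F   F
F  F  T  T         F             F                   T                          T                           F                        T              F    T   F
F  F  T  F         T             F                   T                          T                           F                        T              F    T   F
F  F  F  T         F             F                   T                          T                           F                        T              T    F   F
F  F  F  F         T             F                   T                          T                           F                        T              T    F   F
Every row is F, so the formula is a contradiction.

contradiction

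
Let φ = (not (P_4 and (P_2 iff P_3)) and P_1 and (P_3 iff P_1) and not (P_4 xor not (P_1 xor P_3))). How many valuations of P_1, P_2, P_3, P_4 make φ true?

1

 P_1  |  P_2  |  P_3  |  P_4  |   φ  
----- | ----- | ----- | ----- | -----
False | False | False | False | False
False | False | False |  True | False
False | False |  True | False | False
False | False |  True |  True | False
False |  True | False | False | False
False |  True | False |  True | False
False |  True |  True | False | False
False |  True |  True |  True | False
 True | False | False | False | False
 True | False | False |  True | False
 True | False |  True | False | False
 True | False |  True |  True |  True
 True |  True | False | False | False
 True |  True | False |  True | False
 True |  True |  True | False | False
 True |  True |  True |  True | False
The formula is true on 1 of the 16 rows.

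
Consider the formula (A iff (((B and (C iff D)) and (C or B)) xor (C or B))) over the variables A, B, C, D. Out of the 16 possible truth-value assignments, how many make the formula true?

8

  A      B      C      D    |    φ  
False  False  False  False  |   True
False  False  False   True  |   True
False  False   True  False  |  False
False  False   True   True  |  False
False   True  False  False  |   True
False   True  False   True  |  False
False   True   True  False  |  False
False   True   True   True  |   True
 True  False  False  False  |  False
 True  False  False   True  |  False
 True  False   True  False  |   True
 True  False   True   True  |   True
 True   True  False  False  |  False
 True   True  False   True  |   True
 True   True   True  False  |   True
 True   True   True   True  |  False
The formula is true on 8 of the 16 rows.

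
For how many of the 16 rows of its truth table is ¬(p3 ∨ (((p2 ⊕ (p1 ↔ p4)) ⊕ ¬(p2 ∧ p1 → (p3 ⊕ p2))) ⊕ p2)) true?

4

  p1  |   p2  |   p3  |   p4  || (p1 ↔ p4) | (p2 ⊕ (p1 ↔ p4)) | (p2 ∧ p1) | (p3 ⊕ p2) | ((p2 ∧ p1) → (p3 ⊕ p2)) | ¬((p2 ∧ p1) → (p3 ⊕ p2)) |   φ  
 True |  True |  True |  True ||    True   |      False       |    True   |   False   |          False          |           True           | False
 True |  True |  True | False ||   False   |       True       |    True   |   False   |          False          |           True           | False
 True |  True | False |  True ||    True   |      False       |    True   |    True   |           True          |          False           | False
 True |  True | False | False ||   False   |       True       |    True   |    True   |           True          |          False           |  True
 True | False |  True |  True ||    True   |       True       |   False   |    True   |           True          |          False           | False
 True | False |  True | False ||   False   |      False       |   False   |    True   |           True          |          False           | False
 True | False | False |  True ||    True   |       True       |   False   |   False   |           True          |          False           | False
 True | False | False | False ||   False   |      False       |   False   |   False   |           True          |          False           |  True
False |  True |  True |  True ||   False   |       True       |   False   |   False   |           True          |          False           | False
False |  True |  True | False ||    True   |      False       |   False   |   False   |           True          |          False           | False
False |  True | False |  True ||   False   |       True       |   False   |    True   |           True          |          False           |  True
False |  True | False | False ||    True   |      False       |   False   |    True   |           True          |          False           | False
False | False |  True |  True ||   False   |      False       |   False   |    True   |           True          |          False           | False
False | False |  True | False ||    True   |       True       |   False   |    True   |           True          |          False           | False
False | False | False |  True ||   False   |      False       |   False   |   False   |           True          |          False           |  True
False | False | False | False ||    True   |       True       |   False   |   False   |           True          |          False           | False
The formula is true on 4 of the 16 rows.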